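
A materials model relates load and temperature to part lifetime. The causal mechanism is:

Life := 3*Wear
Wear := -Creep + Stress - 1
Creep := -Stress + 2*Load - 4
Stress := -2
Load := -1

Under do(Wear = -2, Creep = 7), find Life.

-6

The joint intervention fixes Wear = -2, Creep = 7, removing each variable's own equation.
Life = 3*Wear  [with Wear=-2]  = -6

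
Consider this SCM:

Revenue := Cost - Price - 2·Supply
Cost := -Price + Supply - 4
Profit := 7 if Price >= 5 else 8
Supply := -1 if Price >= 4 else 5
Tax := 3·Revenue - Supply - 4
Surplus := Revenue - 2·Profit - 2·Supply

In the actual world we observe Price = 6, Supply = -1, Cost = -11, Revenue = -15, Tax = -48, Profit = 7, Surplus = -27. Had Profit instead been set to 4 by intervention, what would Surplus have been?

-21

Intervening sets Profit = 4 and removes its equation (Profit := 7 if Price >= 5 else 8).
Supply = -1 if Price >= 4 else 5  [with Price=6]  = -1
Cost = -Price + Supply - 4  [with Price=6, Supply=-1]  = -11
Revenue = Cost - Price - 2·Supply  [with Cost=-11, Price=6, Supply=-1]  = -15
Surplus = Revenue - 2·Profit - 2·Supply  [with Revenue=-15, Profit=4, Supply=-1]  = -21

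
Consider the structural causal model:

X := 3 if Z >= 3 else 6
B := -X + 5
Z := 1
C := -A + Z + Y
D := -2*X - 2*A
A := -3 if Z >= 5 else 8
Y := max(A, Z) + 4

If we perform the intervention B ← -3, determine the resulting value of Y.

12

do(B=-3) replaces the equation B := -X + 5 with the constant B = -3.
No directed path runs from B to Y, so Y keeps its natural value.
A = -3 if Z >= 5 else 8  [with Z=1]  = 8
Y = max(A, Z) + 4  [with A=8, Z=1]  = 12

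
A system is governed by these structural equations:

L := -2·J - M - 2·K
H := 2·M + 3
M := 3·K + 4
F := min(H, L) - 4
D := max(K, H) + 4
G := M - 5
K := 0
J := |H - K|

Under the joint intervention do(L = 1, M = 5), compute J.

13

The joint intervention fixes L = 1, M = 5, removing each variable's own equation.
H = 2·M + 3  [with M=5]  = 13
J = |H - K|  [with H=13, K=0]  = 13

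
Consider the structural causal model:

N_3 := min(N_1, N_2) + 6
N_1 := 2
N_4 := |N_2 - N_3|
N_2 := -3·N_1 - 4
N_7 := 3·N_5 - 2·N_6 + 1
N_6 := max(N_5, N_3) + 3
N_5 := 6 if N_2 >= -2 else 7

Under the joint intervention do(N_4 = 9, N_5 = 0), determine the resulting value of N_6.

The joint intervention fixes N_4 = 9, N_5 = 0, removing each variable's own equation.
N_2 = -3·N_1 - 4  [with N_1=2]  = -10
N_3 = min(N_1, N_2) + 6  [with N_1=2, N_2=-10]  = -4
N_6 = max(N_5, N_3) + 3  [with N_5=0, N_3=-4]  = 3

3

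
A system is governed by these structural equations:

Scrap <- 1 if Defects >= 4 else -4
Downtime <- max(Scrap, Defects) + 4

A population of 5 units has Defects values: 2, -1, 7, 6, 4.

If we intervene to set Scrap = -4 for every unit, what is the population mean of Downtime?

do(Scrap=-4) breaks Scrap's dependence on Defects. With Scrap=-4 fixed, Downtime across the units is 6, 3, 11, 10, 8, mean 7.6.

7.6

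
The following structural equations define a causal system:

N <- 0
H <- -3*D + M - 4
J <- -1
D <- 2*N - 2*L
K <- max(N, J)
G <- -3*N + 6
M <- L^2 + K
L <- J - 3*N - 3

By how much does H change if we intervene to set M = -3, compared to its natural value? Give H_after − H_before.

-19

Intervening sets M = -3 and removes its equation (M <- L^2 + K).
L = J - 3*N - 3  [with J=-1, N=0]  = -4
D = 2*N - 2*L  [with N=0, L=-4]  = 8
H = -3*D + M - 4  [with D=8, M=-3]  = -31
Without intervention: L = J - 3*N - 3  [with J=-1, N=0]  = -4; K = max(N, J)  [with N=0, J=-1]  = 0; D = 2*N - 2*L  [with N=0, L=-4]  = 8; M = L^2 + K  [with L=-4, K=0]  = 16; H = -3*D + M - 4  [with D=8, M=16]  = -12.
Change = -31 − (-12) = -19.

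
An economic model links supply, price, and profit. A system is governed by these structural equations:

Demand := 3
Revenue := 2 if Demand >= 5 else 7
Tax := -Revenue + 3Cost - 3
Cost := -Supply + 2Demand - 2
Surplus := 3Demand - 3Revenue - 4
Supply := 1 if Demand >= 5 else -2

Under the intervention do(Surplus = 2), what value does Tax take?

do(Surplus=2) replaces the equation Surplus := 3Demand - 3Revenue - 4 with the constant Surplus = 2.
Since Tax is not a descendant of the intervened variable, it is unaffected.
Supply = 1 if Demand >= 5 else -2  [with Demand=3]  = -2
Cost = -Supply + 2Demand - 2  [with Supply=-2, Demand=3]  = 6
Revenue = 2 if Demand >= 5 else 7  [with Demand=3]  = 7
Tax = -Revenue + 3Cost - 3  [with Revenue=7, Cost=6]  = 8

8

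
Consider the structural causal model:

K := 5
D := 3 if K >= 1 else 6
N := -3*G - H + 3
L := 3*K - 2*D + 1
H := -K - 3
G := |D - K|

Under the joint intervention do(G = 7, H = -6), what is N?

Setting G = 7, H = -6 by intervention discards those variables' equations.
N = -3*G - H + 3  [with G=7, H=-6]  = -12

-12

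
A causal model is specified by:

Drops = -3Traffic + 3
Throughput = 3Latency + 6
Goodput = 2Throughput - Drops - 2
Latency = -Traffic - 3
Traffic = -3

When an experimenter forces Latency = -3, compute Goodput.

do(Latency=-3) replaces the equation Latency = -Traffic - 3 with the constant Latency = -3.
Drops = -3Traffic + 3  [with Traffic=-3]  = 12
Throughput = 3Latency + 6  [with Latency=-3]  = -3
Goodput = 2Throughput - Drops - 2  [with Throughput=-3, Drops=12]  = -20

-20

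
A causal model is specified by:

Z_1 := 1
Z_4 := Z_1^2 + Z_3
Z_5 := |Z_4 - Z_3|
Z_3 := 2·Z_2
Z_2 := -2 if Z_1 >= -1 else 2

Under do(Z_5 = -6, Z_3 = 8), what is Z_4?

9

Under do(Z_5 = -6, Z_3 = 8), each intervened variable's structural equation is replaced by its fixed value.
Z_4 = Z_1^2 + Z_3  [with Z_1=1, Z_3=8]  = 9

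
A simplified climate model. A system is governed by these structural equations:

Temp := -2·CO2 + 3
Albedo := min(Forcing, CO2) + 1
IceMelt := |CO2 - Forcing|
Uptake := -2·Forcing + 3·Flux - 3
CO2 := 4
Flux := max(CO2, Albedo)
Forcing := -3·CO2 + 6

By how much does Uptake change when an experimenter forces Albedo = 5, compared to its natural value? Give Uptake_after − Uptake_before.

Under do(Albedo=5), the mechanism Albedo := min(Forcing, CO2) + 1 is discarded; Albedo is fixed at 5.
Forcing = -3·CO2 + 6  [with CO2=4]  = -6
Flux = max(CO2, Albedo)  [with CO2=4, Albedo=5]  = 5
Uptake = -2·Forcing + 3·Flux - 3  [with Forcing=-6, Flux=5]  = 24
Without intervention: Forcing = -3·CO2 + 6  [with CO2=4]  = -6; Albedo = min(Forcing, CO2) + 1  [with Forcing=-6, CO2=4]  = -5; Flux = max(CO2, Albedo)  [with CO2=4, Albedo=-5]  = 4; Uptake = -2·Forcing + 3·Flux - 3  [with Forcing=-6, Flux=4]  = 21.
Change = 24 − 21 = 3.

3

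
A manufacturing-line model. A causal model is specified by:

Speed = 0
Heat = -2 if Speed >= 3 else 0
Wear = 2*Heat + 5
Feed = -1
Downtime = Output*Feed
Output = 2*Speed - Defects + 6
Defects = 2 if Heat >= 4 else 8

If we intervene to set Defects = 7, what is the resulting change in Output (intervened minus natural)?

The intervention breaks the incoming arrows to Defects: Defects = 2 if Heat >= 4 else 8 no longer applies, and Defects = 7.
Output = 2*Speed - Defects + 6  [with Speed=0, Defects=7]  = -1
Without intervention: Heat = -2 if Speed >= 3 else 0  [with Speed=0]  = 0; Defects = 2 if Heat >= 4 else 8  [with Heat=0]  = 8; Output = 2*Speed - Defects + 6  [with Speed=0, Defects=8]  = -2.
Change = -1 − (-2) = 1.

1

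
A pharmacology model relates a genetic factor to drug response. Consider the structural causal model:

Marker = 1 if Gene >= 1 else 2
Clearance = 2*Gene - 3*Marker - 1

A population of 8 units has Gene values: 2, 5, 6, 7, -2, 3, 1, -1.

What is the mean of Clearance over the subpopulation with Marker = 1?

4

Conditioning on Marker=1 selects the 6 unit(s) with Gene ∈ {2, 5, 6, 7, 3, 1}. Their Clearance values: 0, 6, 8, 10, 2, -2. Mean = 4.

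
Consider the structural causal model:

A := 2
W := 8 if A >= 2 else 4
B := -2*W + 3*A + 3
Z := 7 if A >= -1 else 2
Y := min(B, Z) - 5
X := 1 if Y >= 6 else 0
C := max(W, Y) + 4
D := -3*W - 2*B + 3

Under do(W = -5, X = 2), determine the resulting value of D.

-20

Setting W = -5, X = 2 by intervention discards those variables' equations.
B = -2*W + 3*A + 3  [with W=-5, A=2]  = 19
D = -3*W - 2*B + 3  [with W=-5, B=19]  = -20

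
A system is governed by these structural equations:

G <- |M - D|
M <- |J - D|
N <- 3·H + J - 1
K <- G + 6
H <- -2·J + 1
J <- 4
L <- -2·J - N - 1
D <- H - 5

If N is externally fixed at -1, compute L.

-8

The intervention breaks the incoming arrows to N: N <- 3·H + J - 1 no longer applies, and N = -1.
L = -2·J - N - 1  [with J=4, N=-1]  = -8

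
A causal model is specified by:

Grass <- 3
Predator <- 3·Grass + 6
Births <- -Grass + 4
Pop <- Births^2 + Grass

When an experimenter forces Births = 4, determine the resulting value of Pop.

The intervention breaks the incoming arrows to Births: Births <- -Grass + 4 no longer applies, and Births = 4.
Pop = Births^2 + Grass  [with Births=4, Grass=3]  = 19

19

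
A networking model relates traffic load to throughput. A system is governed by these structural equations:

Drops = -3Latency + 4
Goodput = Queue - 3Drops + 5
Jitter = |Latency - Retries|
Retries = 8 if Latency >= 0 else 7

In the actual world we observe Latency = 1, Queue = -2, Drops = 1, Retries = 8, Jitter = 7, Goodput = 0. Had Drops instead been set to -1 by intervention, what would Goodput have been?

The intervention breaks the incoming arrows to Drops: Drops = -3Latency + 4 no longer applies, and Drops = -1.
Goodput = Queue - 3Drops + 5  [with Queue=-2, Drops=-1]  = 6

6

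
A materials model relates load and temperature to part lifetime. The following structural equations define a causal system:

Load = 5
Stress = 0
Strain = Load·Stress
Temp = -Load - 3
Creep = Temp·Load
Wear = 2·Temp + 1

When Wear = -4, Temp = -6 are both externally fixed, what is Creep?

Setting Wear = -4, Temp = -6 by intervention discards those variables' equations.
Creep = Temp·Load  [with Temp=-6, Load=5]  = -30

-30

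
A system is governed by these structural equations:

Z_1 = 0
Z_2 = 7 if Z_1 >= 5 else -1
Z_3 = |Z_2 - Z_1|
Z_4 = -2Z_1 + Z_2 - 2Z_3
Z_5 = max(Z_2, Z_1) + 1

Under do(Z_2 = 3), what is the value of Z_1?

0

Under do(Z_2=3), the mechanism Z_2 = 7 if Z_1 >= 5 else -1 is discarded; Z_2 is fixed at 3.
Z_1 is not downstream of the intervention, so its value is determined by the original equations.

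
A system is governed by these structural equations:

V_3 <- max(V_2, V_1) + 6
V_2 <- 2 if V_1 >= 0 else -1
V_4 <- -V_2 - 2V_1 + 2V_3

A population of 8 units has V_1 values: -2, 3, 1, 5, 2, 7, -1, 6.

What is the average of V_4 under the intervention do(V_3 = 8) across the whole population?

9.5

Every unit gets V_3=8 under the intervention. V_4 values become 21, 8, 12, 4, 10, 0, 19, 2; E[V_4|do(V_3=8)] = 9.5.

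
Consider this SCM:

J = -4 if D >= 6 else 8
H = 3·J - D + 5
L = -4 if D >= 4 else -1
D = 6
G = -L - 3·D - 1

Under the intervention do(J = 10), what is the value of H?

29

Intervening sets J = 10 and removes its equation (J = -4 if D >= 6 else 8).
H = 3·J - D + 5  [with J=10, D=6]  = 29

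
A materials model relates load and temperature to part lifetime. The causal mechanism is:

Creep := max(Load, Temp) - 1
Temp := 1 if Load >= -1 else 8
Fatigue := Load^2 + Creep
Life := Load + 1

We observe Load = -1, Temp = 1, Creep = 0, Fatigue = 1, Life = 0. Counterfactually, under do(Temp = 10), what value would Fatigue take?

10

Under do(Temp=10), the mechanism Temp := 1 if Load >= -1 else 8 is discarded; Temp is fixed at 10.
Creep = max(Load, Temp) - 1  [with Load=-1, Temp=10]  = 9
Fatigue = Load^2 + Creep  [with Load=-1, Creep=9]  = 10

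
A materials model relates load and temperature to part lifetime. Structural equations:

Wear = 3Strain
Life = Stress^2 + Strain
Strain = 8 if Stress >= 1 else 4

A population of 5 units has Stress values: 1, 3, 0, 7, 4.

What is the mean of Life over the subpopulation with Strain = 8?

Conditioning on Strain=8 selects the 4 unit(s) with Stress ∈ {1, 3, 7, 4}. Their Life values: 9, 17, 57, 24. Mean = 26.75.

26.75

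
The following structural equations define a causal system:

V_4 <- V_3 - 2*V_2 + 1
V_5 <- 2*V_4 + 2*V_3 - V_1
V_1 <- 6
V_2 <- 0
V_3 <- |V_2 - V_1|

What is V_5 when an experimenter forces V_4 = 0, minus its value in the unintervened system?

Intervening sets V_4 = 0 and removes its equation (V_4 <- V_3 - 2*V_2 + 1).
V_3 = |V_2 - V_1|  [with V_2=0, V_1=6]  = 6
V_5 = 2*V_4 + 2*V_3 - V_1  [with V_4=0, V_3=6, V_1=6]  = 6
Without intervention: V_3 = |V_2 - V_1|  [with V_2=0, V_1=6]  = 6; V_4 = V_3 - 2*V_2 + 1  [with V_3=6, V_2=0]  = 7; V_5 = 2*V_4 + 2*V_3 - V_1  [with V_4=7, V_3=6, V_1=6]  = 20.
Change = 6 − 20 = -14.

-14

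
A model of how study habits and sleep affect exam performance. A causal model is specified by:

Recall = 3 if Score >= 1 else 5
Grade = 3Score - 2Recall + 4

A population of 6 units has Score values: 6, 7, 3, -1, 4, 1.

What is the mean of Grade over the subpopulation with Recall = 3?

10.6

Observing Recall=3 restricts to units where Recall's equation naturally yields 3: Score ∈ {6, 7, 3, 4, 1}. In that subpopulation Grade = 16, 19, 7, 10, 1, mean 10.6.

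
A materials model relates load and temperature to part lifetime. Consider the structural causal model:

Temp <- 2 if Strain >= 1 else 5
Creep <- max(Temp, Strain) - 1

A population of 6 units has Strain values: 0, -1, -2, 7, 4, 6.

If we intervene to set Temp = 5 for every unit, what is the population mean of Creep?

4.5

do(Temp=5) breaks Temp's dependence on Strain. With Temp=5 fixed, Creep across the units is 4, 4, 4, 6, 4, 5, mean 4.5.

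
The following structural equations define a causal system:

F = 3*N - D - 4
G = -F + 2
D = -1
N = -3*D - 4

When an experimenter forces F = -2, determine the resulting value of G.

The intervention breaks the incoming arrows to F: F = 3*N - D - 4 no longer applies, and F = -2.
G = -F + 2  [with F=-2]  = 4

4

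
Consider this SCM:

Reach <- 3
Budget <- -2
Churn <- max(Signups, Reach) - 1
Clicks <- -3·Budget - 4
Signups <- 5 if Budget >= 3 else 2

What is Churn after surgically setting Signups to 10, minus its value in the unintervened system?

Intervening sets Signups = 10 and removes its equation (Signups <- 5 if Budget >= 3 else 2).
Churn = max(Signups, Reach) - 1  [with Signups=10, Reach=3]  = 9
Without intervention: Signups = 5 if Budget >= 3 else 2  [with Budget=-2]  = 2; Churn = max(Signups, Reach) - 1  [with Signups=2, Reach=3]  = 2.
Change = 9 − 2 = 7.

7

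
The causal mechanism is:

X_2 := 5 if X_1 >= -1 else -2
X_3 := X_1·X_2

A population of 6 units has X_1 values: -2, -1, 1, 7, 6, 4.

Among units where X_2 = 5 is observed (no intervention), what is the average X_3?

Conditioning on X_2=5 selects the 5 unit(s) with X_1 ∈ {-1, 1, 7, 6, 4}. Their X_3 values: -5, 5, 35, 30, 20. Mean = 17.

17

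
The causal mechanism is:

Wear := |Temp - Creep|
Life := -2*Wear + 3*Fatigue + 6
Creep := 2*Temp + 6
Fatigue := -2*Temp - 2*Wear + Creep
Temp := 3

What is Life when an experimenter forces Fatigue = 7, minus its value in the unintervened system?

57

Intervening sets Fatigue = 7 and removes its equation (Fatigue := -2*Temp - 2*Wear + Creep).
Creep = 2*Temp + 6  [with Temp=3]  = 12
Wear = |Temp - Creep|  [with Temp=3, Creep=12]  = 9
Life = -2*Wear + 3*Fatigue + 6  [with Wear=9, Fatigue=7]  = 9
Without intervention: Creep = 2*Temp + 6  [with Temp=3]  = 12; Wear = |Temp - Creep|  [with Temp=3, Creep=12]  = 9; Fatigue = -2*Temp - 2*Wear + Creep  [with Temp=3, Wear=9, Creep=12]  = -12; Life = -2*Wear + 3*Fatigue + 6  [with Wear=9, Fatigue=-12]  = -48.
Change = 9 − (-48) = 57.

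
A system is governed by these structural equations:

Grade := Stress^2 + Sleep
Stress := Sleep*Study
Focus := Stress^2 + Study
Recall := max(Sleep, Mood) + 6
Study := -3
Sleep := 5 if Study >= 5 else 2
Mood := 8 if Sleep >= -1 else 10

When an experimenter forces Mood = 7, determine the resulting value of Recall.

The intervention breaks the incoming arrows to Mood: Mood := 8 if Sleep >= -1 else 10 no longer applies, and Mood = 7.
Sleep = 5 if Study >= 5 else 2  [with Study=-3]  = 2
Recall = max(Sleep, Mood) + 6  [with Sleep=2, Mood=7]  = 13

13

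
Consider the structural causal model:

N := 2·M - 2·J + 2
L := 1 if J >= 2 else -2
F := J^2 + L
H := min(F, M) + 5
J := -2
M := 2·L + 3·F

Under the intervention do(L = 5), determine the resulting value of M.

37

Under do(L=5), the mechanism L := 1 if J >= 2 else -2 is discarded; L is fixed at 5.
F = J^2 + L  [with J=-2, L=5]  = 9
M = 2·L + 3·F  [with L=5, F=9]  = 37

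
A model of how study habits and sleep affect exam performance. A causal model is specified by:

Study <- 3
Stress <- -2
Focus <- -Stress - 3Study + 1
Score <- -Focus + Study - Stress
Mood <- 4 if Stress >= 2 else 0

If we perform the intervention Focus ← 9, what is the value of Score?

The intervention breaks the incoming arrows to Focus: Focus <- -Stress - 3Study + 1 no longer applies, and Focus = 9.
Score = -Focus + Study - Stress  [with Focus=9, Study=3, Stress=-2]  = -4

-4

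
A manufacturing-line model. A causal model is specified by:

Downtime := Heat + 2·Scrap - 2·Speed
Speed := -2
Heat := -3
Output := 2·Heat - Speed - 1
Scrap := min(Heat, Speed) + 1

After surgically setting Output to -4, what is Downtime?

Intervening sets Output = -4 and removes its equation (Output := 2·Heat - Speed - 1).
No directed path runs from Output to Downtime, so Downtime keeps its natural value.
Scrap = min(Heat, Speed) + 1  [with Heat=-3, Speed=-2]  = -2
Downtime = Heat + 2·Scrap - 2·Speed  [with Heat=-3, Scrap=-2, Speed=-2]  = -3

-3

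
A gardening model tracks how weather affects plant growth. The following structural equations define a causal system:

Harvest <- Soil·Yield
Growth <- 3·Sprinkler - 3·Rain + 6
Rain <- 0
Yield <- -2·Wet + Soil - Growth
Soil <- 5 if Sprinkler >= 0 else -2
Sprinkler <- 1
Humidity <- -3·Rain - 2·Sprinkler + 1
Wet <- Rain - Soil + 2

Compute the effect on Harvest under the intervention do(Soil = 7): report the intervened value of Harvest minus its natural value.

The intervention breaks the incoming arrows to Soil: Soil <- 5 if Sprinkler >= 0 else -2 no longer applies, and Soil = 7.
Wet = Rain - Soil + 2  [with Rain=0, Soil=7]  = -5
Growth = 3·Sprinkler - 3·Rain + 6  [with Sprinkler=1, Rain=0]  = 9
Yield = -2·Wet + Soil - Growth  [with Wet=-5, Soil=7, Growth=9]  = 8
Harvest = Soil·Yield  [with Soil=7, Yield=8]  = 56
Without intervention: Soil = 5 if Sprinkler >= 0 else -2  [with Sprinkler=1]  = 5; Wet = Rain - Soil + 2  [with Rain=0, Soil=5]  = -3; Growth = 3·Sprinkler - 3·Rain + 6  [with Sprinkler=1, Rain=0]  = 9; Yield = -2·Wet + Soil - Growth  [with Wet=-3, Soil=5, Growth=9]  = 2; Harvest = Soil·Yield  [with Soil=5, Yield=2]  = 10.
Change = 56 − 10 = 46.

46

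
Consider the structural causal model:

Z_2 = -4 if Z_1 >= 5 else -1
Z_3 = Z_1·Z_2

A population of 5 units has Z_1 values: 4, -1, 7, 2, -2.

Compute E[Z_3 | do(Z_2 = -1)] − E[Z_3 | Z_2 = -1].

Under do(Z_2=-1), Z_2's equation is replaced by Z_2=-1 for every unit. Per-unit Z_3: -4, 1, -7, -2, 2. Mean = -2.
E[Z_3|Z_2=-1] averages over only the 4 units with Z_2=-1 (Z_1 = 4, -1, 2, -2): Z_3 = -4, 1, -2, 2, mean -0.75.
Difference = -2 − (-0.75) = -1.25.

-1.25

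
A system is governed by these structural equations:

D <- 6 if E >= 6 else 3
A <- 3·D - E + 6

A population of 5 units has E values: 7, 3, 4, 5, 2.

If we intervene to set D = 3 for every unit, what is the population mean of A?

10.8

Under do(D=3), D's equation is replaced by D=3 for every unit. Per-unit A: 8, 12, 11, 10, 13. Mean = 10.8.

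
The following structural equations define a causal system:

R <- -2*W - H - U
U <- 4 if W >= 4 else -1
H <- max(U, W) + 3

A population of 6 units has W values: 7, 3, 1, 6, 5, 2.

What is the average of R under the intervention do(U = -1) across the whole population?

-14

do(U=-1) breaks U's dependence on W. With U=-1 fixed, R across the units is -23, -11, -5, -20, -17, -8, mean -14.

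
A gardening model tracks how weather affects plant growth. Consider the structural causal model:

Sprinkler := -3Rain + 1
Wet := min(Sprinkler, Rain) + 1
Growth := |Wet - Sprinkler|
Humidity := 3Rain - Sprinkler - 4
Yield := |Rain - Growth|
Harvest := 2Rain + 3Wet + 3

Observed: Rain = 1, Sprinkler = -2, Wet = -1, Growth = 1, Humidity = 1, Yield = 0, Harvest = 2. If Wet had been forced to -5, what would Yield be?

The intervention breaks the incoming arrows to Wet: Wet := min(Sprinkler, Rain) + 1 no longer applies, and Wet = -5.
Sprinkler = -3Rain + 1  [with Rain=1]  = -2
Growth = |Wet - Sprinkler|  [with Wet=-5, Sprinkler=-2]  = 3
Yield = |Rain - Growth|  [with Rain=1, Growth=3]  = 2

2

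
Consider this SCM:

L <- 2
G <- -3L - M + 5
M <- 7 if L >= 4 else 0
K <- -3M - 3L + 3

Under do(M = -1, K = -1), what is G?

0

The joint intervention fixes M = -1, K = -1, removing each variable's own equation.
G = -3L - M + 5  [with L=2, M=-1]  = 0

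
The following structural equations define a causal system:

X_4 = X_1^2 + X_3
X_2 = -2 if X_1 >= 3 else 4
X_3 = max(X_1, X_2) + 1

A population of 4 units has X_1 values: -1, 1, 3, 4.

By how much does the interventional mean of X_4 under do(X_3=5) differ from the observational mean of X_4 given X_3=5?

0.75

The intervention sets X_3=5 in all 4 units regardless of X_1. Recomputing X_4 per unit gives 6, 6, 14, 21; average 11.75.
E[X_4|X_3=5] averages over only the 3 units with X_3=5 (X_1 = -1, 1, 4): X_4 = 6, 6, 21, mean 11.
Difference = 11.75 − 11 = 0.75.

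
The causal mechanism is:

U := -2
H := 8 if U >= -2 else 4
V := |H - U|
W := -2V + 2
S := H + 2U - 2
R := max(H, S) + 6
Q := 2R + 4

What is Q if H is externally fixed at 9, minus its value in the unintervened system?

Under do(H=9), the mechanism H := 8 if U >= -2 else 4 is discarded; H is fixed at 9.
S = H + 2U - 2  [with H=9, U=-2]  = 3
R = max(H, S) + 6  [with H=9, S=3]  = 15
Q = 2R + 4  [with R=15]  = 34
Without intervention: H = 8 if U >= -2 else 4  [with U=-2]  = 8; S = H + 2U - 2  [with H=8, U=-2]  = 2; R = max(H, S) + 6  [with H=8, S=2]  = 14; Q = 2R + 4  [with R=14]  = 32.
Change = 34 − 32 = 2.

2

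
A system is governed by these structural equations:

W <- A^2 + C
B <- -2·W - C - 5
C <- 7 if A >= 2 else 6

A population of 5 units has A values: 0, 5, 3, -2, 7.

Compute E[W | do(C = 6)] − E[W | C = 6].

Under do(C=6), C's equation is replaced by C=6 for every unit. Per-unit W: 6, 31, 15, 10, 55. Mean = 23.4.
Observing C=6 restricts to units where C's equation naturally yields 6: A ∈ {0, -2}. In that subpopulation W = 6, 10, mean 8.
Difference = 23.4 − 8 = 15.4.

15.4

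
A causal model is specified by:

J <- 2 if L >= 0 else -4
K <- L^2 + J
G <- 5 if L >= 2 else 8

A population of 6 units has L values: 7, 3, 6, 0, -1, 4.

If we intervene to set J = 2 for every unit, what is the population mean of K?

20.5

Every unit gets J=2 under the intervention. K values become 51, 11, 38, 2, 3, 18; E[K|do(J=2)] = 20.5.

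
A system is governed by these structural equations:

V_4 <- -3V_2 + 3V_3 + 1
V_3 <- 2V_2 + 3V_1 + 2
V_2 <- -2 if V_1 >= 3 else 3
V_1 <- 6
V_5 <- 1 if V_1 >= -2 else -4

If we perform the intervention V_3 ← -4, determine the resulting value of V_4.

-5

The intervention breaks the incoming arrows to V_3: V_3 <- 2V_2 + 3V_1 + 2 no longer applies, and V_3 = -4.
V_2 = -2 if V_1 >= 3 else 3  [with V_1=6]  = -2
V_4 = -3V_2 + 3V_3 + 1  [with V_2=-2, V_3=-4]  = -5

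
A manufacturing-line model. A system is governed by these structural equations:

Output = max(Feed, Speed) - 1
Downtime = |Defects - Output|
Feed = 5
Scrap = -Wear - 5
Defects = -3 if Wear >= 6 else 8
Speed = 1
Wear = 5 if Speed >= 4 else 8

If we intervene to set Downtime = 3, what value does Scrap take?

-13

The intervention breaks the incoming arrows to Downtime: Downtime = |Defects - Output| no longer applies, and Downtime = 3.
Scrap is not downstream of the intervention, so its value is determined by the original equations.
Wear = 5 if Speed >= 4 else 8  [with Speed=1]  = 8
Scrap = -Wear - 5  [with Wear=8]  = -13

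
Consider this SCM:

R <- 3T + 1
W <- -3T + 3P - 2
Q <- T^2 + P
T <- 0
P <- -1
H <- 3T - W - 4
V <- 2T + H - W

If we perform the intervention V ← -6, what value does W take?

Intervening sets V = -6 and removes its equation (V <- 2T + H - W).
W is not downstream of the intervention, so its value is determined by the original equations.
W = -3T + 3P - 2  [with T=0, P=-1]  = -5

-5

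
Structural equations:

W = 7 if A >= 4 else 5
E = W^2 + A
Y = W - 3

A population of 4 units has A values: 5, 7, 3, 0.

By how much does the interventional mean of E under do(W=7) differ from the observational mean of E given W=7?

Under do(W=7), W's equation is replaced by W=7 for every unit. Per-unit E: 54, 56, 52, 49. Mean = 52.75.
Observing W=7 restricts to units where W's equation naturally yields 7: A ∈ {5, 7}. In that subpopulation E = 54, 56, mean 55.
Difference = 52.75 − 55 = -2.25.

-2.25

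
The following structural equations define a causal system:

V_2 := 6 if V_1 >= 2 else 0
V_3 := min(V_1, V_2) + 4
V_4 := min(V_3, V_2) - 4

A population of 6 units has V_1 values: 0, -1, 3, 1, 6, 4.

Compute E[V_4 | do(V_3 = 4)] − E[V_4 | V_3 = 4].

2

The intervention sets V_3=4 in all 6 units regardless of V_1. Recomputing V_4 per unit gives -4, -4, 0, -4, 0, 0; average -2.
Observing V_3=4 restricts to units where V_3's equation naturally yields 4: V_1 ∈ {0, 1}. In that subpopulation V_4 = -4, -4, mean -4.
Difference = -2 − (-4) = 2.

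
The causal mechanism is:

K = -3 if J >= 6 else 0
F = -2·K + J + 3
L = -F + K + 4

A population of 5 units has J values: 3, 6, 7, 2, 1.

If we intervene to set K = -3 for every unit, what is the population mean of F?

12.8

Every unit gets K=-3 under the intervention. F values become 12, 15, 16, 11, 10; E[F|do(K=-3)] = 12.8.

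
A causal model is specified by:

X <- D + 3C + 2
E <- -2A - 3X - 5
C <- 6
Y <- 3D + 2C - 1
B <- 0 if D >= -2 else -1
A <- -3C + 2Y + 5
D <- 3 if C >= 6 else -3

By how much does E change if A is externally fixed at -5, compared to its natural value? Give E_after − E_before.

64

Under do(A=-5), the mechanism A <- -3C + 2Y + 5 is discarded; A is fixed at -5.
D = 3 if C >= 6 else -3  [with C=6]  = 3
X = D + 3C + 2  [with D=3, C=6]  = 23
E = -2A - 3X - 5  [with A=-5, X=23]  = -64
Without intervention: D = 3 if C >= 6 else -3  [with C=6]  = 3; X = D + 3C + 2  [with D=3, C=6]  = 23; Y = 3D + 2C - 1  [with D=3, C=6]  = 20; A = -3C + 2Y + 5  [with C=6, Y=20]  = 27; E = -2A - 3X - 5  [with A=27, X=23]  = -128.
Change = -64 − (-128) = 64.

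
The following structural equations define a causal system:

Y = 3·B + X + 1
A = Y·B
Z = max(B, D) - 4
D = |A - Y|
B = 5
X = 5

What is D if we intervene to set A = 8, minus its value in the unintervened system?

Intervening sets A = 8 and removes its equation (A = Y·B).
Y = 3·B + X + 1  [with B=5, X=5]  = 21
D = |A - Y|  [with A=8, Y=21]  = 13
Without intervention: Y = 3·B + X + 1  [with B=5, X=5]  = 21; A = Y·B  [with Y=21, B=5]  = 105; D = |A - Y|  [with A=105, Y=21]  = 84.
Change = 13 − 84 = -71.

-71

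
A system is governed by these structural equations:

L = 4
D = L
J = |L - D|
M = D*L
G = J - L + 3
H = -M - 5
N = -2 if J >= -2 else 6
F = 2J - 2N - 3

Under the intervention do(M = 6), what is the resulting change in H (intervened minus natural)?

Under do(M=6), the mechanism M = D*L is discarded; M is fixed at 6.
H = -M - 5  [with M=6]  = -11
Without intervention: D = L  [with L=4]  = 4; M = D*L  [with D=4, L=4]  = 16; H = -M - 5  [with M=16]  = -21.
Change = -11 − (-21) = 10.

10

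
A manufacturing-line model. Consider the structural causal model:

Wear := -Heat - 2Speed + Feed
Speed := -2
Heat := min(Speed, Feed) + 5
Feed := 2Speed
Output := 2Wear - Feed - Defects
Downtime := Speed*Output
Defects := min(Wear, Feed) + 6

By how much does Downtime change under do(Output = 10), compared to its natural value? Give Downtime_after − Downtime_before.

Intervening sets Output = 10 and removes its equation (Output := 2Wear - Feed - Defects).
Downtime = Speed*Output  [with Speed=-2, Output=10]  = -20
Without intervention: Feed = 2Speed  [with Speed=-2]  = -4; Heat = min(Speed, Feed) + 5  [with Speed=-2, Feed=-4]  = 1; Wear = -Heat - 2Speed + Feed  [with Heat=1, Speed=-2, Feed=-4]  = -1; Defects = min(Wear, Feed) + 6  [with Wear=-1, Feed=-4]  = 2; Output = 2Wear - Feed - Defects  [with Wear=-1, Feed=-4, Defects=2]  = 0; Downtime = Speed*Output  [with Speed=-2, Output=0]  = 0.
Change = -20 − 0 = -20.

-20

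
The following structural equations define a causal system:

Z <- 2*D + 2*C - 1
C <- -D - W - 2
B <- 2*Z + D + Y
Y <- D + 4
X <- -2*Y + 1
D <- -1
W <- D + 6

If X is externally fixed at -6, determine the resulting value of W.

Under do(X=-6), the mechanism X <- -2*Y + 1 is discarded; X is fixed at -6.
W is not downstream of the intervention, so its value is determined by the original equations.
W = D + 6  [with D=-1]  = 5

5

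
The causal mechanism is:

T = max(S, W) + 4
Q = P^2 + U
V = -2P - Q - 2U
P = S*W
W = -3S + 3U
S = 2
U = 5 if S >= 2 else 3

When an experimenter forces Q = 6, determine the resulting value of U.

5

Under do(Q=6), the mechanism Q = P^2 + U is discarded; Q is fixed at 6.
No directed path runs from Q to U, so U keeps its natural value.
U = 5 if S >= 2 else 3  [with S=2]  = 5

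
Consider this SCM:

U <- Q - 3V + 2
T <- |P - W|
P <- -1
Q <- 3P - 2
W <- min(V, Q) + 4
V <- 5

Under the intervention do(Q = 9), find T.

The intervention breaks the incoming arrows to Q: Q <- 3P - 2 no longer applies, and Q = 9.
W = min(V, Q) + 4  [with V=5, Q=9]  = 9
T = |P - W|  [with P=-1, W=9]  = 10

10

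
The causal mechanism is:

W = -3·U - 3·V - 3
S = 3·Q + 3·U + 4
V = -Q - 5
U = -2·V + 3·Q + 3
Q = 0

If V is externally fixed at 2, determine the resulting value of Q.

Under do(V=2), the mechanism V = -Q - 5 is discarded; V is fixed at 2.
Q is not downstream of the intervention, so its value is determined by the original equations.

0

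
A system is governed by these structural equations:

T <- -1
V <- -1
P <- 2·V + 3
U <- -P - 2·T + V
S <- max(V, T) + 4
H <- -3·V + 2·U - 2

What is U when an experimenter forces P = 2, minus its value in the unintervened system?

The intervention breaks the incoming arrows to P: P <- 2·V + 3 no longer applies, and P = 2.
U = -P - 2·T + V  [with P=2, T=-1, V=-1]  = -1
Without intervention: P = 2·V + 3  [with V=-1]  = 1; U = -P - 2·T + V  [with P=1, T=-1, V=-1]  = 0.
Change = -1 − 0 = -1.

-1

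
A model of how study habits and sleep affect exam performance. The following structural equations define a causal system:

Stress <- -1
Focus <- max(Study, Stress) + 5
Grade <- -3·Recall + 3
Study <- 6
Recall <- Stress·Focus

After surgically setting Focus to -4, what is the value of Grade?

-9

do(Focus=-4) replaces the equation Focus <- max(Study, Stress) + 5 with the constant Focus = -4.
Recall = Stress·Focus  [with Stress=-1, Focus=-4]  = 4
Grade = -3·Recall + 3  [with Recall=4]  = -9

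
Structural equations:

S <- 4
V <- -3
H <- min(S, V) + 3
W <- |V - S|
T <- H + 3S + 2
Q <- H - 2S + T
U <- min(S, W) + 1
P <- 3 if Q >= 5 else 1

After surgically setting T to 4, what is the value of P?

1

do(T=4) replaces the equation T <- H + 3S + 2 with the constant T = 4.
H = min(S, V) + 3  [with S=4, V=-3]  = 0
Q = H - 2S + T  [with H=0, S=4, T=4]  = -4
P = 3 if Q >= 5 else 1  [with Q=-4]  = 1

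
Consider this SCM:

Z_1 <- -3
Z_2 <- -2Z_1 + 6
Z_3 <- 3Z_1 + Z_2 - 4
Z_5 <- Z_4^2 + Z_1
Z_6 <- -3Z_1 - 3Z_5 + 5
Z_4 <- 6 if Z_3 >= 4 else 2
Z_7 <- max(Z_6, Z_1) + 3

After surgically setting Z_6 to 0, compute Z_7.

3

Intervening sets Z_6 = 0 and removes its equation (Z_6 <- -3Z_1 - 3Z_5 + 5).
Z_7 = max(Z_6, Z_1) + 3  [with Z_6=0, Z_1=-3]  = 3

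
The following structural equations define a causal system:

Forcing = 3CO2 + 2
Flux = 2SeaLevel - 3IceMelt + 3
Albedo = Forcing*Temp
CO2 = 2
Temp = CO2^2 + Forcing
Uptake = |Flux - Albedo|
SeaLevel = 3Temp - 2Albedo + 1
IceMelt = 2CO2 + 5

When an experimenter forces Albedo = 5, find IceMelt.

The intervention breaks the incoming arrows to Albedo: Albedo = Forcing*Temp no longer applies, and Albedo = 5.
Since IceMelt is not a descendant of the intervened variable, it is unaffected.
IceMelt = 2CO2 + 5  [with CO2=2]  = 9

9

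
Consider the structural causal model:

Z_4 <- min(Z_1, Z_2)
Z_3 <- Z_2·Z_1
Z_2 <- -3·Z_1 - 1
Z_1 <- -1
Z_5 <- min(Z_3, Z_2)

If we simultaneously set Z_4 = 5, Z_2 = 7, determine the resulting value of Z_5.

-7

The joint intervention fixes Z_4 = 5, Z_2 = 7, removing each variable's own equation.
Z_3 = Z_2·Z_1  [with Z_2=7, Z_1=-1]  = -7
Z_5 = min(Z_3, Z_2)  [with Z_3=-7, Z_2=7]  = -7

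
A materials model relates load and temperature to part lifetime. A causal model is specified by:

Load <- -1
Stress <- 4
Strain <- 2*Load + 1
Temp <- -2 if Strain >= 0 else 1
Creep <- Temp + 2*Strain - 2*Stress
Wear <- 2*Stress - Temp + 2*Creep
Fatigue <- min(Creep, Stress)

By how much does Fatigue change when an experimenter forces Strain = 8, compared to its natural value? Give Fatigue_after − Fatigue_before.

13

The intervention breaks the incoming arrows to Strain: Strain <- 2*Load + 1 no longer applies, and Strain = 8.
Temp = -2 if Strain >= 0 else 1  [with Strain=8]  = -2
Creep = Temp + 2*Strain - 2*Stress  [with Temp=-2, Strain=8, Stress=4]  = 6
Fatigue = min(Creep, Stress)  [with Creep=6, Stress=4]  = 4
Without intervention: Strain = 2*Load + 1  [with Load=-1]  = -1; Temp = -2 if Strain >= 0 else 1  [with Strain=-1]  = 1; Creep = Temp + 2*Strain - 2*Stress  [with Temp=1, Strain=-1, Stress=4]  = -9; Fatigue = min(Creep, Stress)  [with Creep=-9, Stress=4]  = -9.
Change = 4 − (-9) = 13.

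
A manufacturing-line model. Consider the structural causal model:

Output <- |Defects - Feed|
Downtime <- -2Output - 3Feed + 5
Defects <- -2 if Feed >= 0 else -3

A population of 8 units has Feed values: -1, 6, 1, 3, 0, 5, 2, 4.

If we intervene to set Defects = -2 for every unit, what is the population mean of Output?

4.5

The intervention sets Defects=-2 in all 8 units regardless of Feed. Recomputing Output per unit gives 1, 8, 3, 5, 2, 7, 4, 6; average 4.5.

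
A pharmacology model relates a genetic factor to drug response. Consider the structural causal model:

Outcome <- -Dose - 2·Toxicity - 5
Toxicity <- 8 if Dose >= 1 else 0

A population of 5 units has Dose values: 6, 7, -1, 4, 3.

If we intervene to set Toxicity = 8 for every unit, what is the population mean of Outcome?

-24.8

The intervention sets Toxicity=8 in all 5 units regardless of Dose. Recomputing Outcome per unit gives -27, -28, -20, -25, -24; average -24.8.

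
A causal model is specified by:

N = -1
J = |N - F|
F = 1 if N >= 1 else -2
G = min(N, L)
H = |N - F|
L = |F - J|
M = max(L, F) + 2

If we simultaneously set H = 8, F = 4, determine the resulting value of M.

The joint intervention fixes H = 8, F = 4, removing each variable's own equation.
J = |N - F|  [with N=-1, F=4]  = 5
L = |F - J|  [with F=4, J=5]  = 1
M = max(L, F) + 2  [with L=1, F=4]  = 6

6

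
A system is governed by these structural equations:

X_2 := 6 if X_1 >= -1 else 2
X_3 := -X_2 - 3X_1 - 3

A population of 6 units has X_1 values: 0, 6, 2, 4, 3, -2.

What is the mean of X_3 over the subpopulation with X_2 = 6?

-18

E[X_3|X_2=6] averages over only the 5 units with X_2=6 (X_1 = 0, 6, 2, 4, 3): X_3 = -9, -27, -15, -21, -18, mean -18.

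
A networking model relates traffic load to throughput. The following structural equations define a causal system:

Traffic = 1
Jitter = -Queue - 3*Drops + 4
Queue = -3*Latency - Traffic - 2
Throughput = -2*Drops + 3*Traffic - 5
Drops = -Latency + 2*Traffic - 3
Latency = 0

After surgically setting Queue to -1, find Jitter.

8

do(Queue=-1) replaces the equation Queue = -3*Latency - Traffic - 2 with the constant Queue = -1.
Drops = -Latency + 2*Traffic - 3  [with Latency=0, Traffic=1]  = -1
Jitter = -Queue - 3*Drops + 4  [with Queue=-1, Drops=-1]  = 8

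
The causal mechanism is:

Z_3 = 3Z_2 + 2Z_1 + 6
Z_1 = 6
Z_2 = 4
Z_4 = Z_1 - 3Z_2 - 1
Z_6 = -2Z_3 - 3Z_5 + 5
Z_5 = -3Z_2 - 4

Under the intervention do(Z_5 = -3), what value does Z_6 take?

-46

The intervention breaks the incoming arrows to Z_5: Z_5 = -3Z_2 - 4 no longer applies, and Z_5 = -3.
Z_3 = 3Z_2 + 2Z_1 + 6  [with Z_2=4, Z_1=6]  = 30
Z_6 = -2Z_3 - 3Z_5 + 5  [with Z_3=30, Z_5=-3]  = -46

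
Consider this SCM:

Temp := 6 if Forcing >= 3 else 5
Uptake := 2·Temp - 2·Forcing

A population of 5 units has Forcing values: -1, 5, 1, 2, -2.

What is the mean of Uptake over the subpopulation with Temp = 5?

E[Uptake|Temp=5] averages over only the 4 units with Temp=5 (Forcing = -1, 1, 2, -2): Uptake = 12, 8, 6, 14, mean 10.

10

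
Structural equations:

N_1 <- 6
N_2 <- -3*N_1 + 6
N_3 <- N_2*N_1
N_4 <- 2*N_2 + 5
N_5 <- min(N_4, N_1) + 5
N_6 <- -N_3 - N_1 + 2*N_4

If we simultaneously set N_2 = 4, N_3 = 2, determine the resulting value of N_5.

11

Under do(N_2 = 4, N_3 = 2), each intervened variable's structural equation is replaced by its fixed value.
N_4 = 2*N_2 + 5  [with N_2=4]  = 13
N_5 = min(N_4, N_1) + 5  [with N_4=13, N_1=6]  = 11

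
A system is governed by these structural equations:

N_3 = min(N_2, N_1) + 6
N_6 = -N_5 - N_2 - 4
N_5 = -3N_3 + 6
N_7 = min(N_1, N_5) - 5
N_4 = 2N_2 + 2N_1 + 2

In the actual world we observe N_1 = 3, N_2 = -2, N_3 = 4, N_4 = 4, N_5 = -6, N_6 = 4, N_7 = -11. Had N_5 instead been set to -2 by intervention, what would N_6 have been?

The intervention breaks the incoming arrows to N_5: N_5 = -3N_3 + 6 no longer applies, and N_5 = -2.
N_6 = -N_5 - N_2 - 4  [with N_5=-2, N_2=-2]  = 0

0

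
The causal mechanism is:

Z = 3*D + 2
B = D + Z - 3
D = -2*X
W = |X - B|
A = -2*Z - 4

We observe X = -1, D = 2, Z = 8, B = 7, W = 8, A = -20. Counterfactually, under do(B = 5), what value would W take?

Intervening sets B = 5 and removes its equation (B = D + Z - 3).
W = |X - B|  [with X=-1, B=5]  = 6

6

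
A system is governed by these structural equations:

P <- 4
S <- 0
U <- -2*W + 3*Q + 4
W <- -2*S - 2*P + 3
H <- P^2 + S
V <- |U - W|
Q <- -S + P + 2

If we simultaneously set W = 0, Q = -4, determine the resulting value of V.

Under do(W = 0, Q = -4), each intervened variable's structural equation is replaced by its fixed value.
U = -2*W + 3*Q + 4  [with W=0, Q=-4]  = -8
V = |U - W|  [with U=-8, W=0]  = 8

8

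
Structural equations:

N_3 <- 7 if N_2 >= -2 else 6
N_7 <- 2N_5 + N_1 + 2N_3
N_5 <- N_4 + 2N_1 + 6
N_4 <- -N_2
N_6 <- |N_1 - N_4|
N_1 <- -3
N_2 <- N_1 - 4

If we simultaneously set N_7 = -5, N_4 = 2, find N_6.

Setting N_7 = -5, N_4 = 2 by intervention discards those variables' equations.
N_6 = |N_1 - N_4|  [with N_1=-3, N_4=2]  = 5

5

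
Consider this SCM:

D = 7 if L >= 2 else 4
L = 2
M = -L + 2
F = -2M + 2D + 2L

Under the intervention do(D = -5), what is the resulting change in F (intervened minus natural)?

Under do(D=-5), the mechanism D = 7 if L >= 2 else 4 is discarded; D is fixed at -5.
M = -L + 2  [with L=2]  = 0
F = -2M + 2D + 2L  [with M=0, D=-5, L=2]  = -6
Without intervention: D = 7 if L >= 2 else 4  [with L=2]  = 7; M = -L + 2  [with L=2]  = 0; F = -2M + 2D + 2L  [with M=0, D=7, L=2]  = 18.
Change = -6 − 18 = -24.

-24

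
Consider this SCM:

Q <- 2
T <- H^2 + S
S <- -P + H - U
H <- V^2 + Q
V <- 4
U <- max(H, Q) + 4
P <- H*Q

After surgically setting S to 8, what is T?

332

Intervening sets S = 8 and removes its equation (S <- -P + H - U).
H = V^2 + Q  [with V=4, Q=2]  = 18
T = H^2 + S  [with H=18, S=8]  = 332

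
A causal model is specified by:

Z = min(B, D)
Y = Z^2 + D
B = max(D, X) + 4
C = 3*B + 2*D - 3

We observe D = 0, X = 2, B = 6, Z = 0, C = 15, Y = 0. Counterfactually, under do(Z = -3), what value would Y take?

9

Under do(Z=-3), the mechanism Z = min(B, D) is discarded; Z is fixed at -3.
Y = Z^2 + D  [with Z=-3, D=0]  = 9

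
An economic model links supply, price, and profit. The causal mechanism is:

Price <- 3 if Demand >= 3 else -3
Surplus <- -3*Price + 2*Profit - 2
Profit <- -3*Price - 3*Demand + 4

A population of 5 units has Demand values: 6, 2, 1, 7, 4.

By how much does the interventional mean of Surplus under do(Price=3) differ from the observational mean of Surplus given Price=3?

Every unit gets Price=3 under the intervention. Surplus values become -57, -33, -27, -63, -45; E[Surplus|do(Price=3)] = -45.
E[Surplus|Price=3] averages over only the 3 units with Price=3 (Demand = 6, 7, 4): Surplus = -57, -63, -45, mean -55.
Difference = -45 − (-55) = 10.

10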